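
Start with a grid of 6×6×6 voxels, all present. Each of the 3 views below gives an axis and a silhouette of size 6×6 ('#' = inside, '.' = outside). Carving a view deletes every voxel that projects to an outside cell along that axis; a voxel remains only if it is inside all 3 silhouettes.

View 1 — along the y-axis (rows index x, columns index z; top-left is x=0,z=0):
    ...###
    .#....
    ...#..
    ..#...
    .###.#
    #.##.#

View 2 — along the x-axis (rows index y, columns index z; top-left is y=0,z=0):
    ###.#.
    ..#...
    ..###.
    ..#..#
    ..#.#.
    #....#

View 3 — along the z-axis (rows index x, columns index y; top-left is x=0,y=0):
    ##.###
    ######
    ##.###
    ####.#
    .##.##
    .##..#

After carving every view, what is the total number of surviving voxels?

voxel count = 19

start: 6×6×6 = 216 voxels
carve view 1 (along y, XZ-mask fill 14/36): 84 voxels remain
carve view 2 (along x, YZ-mask fill 14/36): 32 voxels remain
carve view 3 (along z, XY-mask fill 28/36): 19 voxels remain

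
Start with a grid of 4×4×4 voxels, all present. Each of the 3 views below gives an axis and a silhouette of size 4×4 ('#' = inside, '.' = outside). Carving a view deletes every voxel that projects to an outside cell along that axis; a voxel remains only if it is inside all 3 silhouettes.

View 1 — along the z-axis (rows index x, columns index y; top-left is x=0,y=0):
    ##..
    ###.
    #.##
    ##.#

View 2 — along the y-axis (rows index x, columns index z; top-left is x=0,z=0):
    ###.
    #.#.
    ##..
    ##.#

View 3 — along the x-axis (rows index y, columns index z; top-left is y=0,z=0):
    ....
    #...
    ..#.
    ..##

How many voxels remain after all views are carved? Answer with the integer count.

5 voxels

start: 4×4×4 = 64 voxels
V1 z: intersect with XY mask (11 set) -- 44 left
V2 y: intersect with XZ mask (10 set) -- 27 left
V3 x: intersect with YZ mask (4 set) -- 5 left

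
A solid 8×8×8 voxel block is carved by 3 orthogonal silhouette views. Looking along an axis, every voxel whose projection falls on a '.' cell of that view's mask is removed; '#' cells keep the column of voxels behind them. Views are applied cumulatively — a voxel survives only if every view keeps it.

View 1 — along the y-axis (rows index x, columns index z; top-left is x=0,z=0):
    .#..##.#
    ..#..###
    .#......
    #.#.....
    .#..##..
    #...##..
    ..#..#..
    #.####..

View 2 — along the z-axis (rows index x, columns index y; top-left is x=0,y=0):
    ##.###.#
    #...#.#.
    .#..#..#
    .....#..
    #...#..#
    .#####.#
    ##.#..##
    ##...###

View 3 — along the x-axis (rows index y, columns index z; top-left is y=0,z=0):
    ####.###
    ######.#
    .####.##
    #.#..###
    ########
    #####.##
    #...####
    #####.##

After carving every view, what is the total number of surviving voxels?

initial block: 8^3 = 512
carve view 1 (along y, XZ-mask fill 24/64): 192 voxels remain
carve view 2 (along z, XY-mask fill 32/64): 103 voxels remain
carve view 3 (along x, YZ-mask fill 52/64): 83 voxels remain

|visual hull| = 83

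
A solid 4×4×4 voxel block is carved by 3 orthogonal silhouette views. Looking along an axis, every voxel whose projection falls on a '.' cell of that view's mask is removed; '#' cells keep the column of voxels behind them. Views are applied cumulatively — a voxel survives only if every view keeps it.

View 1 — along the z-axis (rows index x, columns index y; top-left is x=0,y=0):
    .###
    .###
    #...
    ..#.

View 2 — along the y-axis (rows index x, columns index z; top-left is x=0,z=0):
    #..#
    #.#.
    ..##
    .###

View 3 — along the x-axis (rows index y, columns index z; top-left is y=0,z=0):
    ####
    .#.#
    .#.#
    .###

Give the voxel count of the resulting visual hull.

before carving: 64 voxels (4×4×4)
step 1: project along z, AND mask (8/16) → |grid| = 32
step 2: project along y, AND mask (9/16) → |grid| = 17
step 3: project along x, AND mask (11/16) → |grid| = 8

remaining voxels: 8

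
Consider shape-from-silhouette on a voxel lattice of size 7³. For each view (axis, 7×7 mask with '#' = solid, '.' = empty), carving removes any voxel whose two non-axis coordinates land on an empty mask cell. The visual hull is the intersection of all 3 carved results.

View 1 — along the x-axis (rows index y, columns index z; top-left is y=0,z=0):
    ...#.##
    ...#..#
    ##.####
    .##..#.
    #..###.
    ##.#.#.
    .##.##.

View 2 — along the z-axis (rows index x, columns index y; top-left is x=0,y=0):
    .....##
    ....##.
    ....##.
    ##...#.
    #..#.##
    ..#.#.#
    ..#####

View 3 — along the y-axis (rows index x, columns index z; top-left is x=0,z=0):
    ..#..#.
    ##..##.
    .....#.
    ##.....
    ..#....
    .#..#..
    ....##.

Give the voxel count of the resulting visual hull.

start: 7×7×7 = 343 voxels
[1] x-view keeps 26 columns → grid now 182
[2] z-view keeps 21 columns → grid now 82
[3] y-view keeps 14 columns → grid now 28

remaining voxels: 28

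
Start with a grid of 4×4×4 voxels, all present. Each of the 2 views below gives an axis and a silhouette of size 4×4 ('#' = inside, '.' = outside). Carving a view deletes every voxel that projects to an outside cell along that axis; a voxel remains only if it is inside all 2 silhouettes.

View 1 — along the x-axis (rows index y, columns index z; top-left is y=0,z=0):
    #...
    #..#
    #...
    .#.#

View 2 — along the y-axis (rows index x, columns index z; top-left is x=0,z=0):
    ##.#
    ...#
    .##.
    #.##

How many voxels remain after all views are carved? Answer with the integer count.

start: 4×4×4 = 64 voxels
after view 1 [x-axis, 6 of 16 cells solid] → remaining = 24
after view 2 [y-axis, 9 of 16 cells solid] → remaining = 14

voxel count = 14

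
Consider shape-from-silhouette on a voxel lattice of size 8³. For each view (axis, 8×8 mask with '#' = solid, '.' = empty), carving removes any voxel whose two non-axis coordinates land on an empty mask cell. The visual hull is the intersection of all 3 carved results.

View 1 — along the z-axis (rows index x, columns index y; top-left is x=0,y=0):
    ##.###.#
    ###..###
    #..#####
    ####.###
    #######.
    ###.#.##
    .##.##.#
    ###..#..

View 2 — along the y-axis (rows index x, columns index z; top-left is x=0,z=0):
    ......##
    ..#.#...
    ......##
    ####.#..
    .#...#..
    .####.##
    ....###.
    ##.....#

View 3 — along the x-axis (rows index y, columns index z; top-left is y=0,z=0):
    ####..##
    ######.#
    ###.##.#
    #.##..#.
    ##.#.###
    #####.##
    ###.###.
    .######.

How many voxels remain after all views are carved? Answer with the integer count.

full grid |V| = 512
step 1: project along z, AND mask (47/64) → |grid| = 376
step 2: project along y, AND mask (25/64) → |grid| = 148
step 3: project along x, AND mask (48/64) → |grid| = 117

voxel count = 117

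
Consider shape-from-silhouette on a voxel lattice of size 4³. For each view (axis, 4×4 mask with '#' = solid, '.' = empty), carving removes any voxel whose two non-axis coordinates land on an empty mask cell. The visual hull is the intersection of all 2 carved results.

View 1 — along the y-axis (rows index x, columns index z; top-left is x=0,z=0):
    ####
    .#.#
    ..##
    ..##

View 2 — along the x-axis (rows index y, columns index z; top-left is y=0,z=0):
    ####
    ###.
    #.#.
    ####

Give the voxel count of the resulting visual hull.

start: 4×4×4 = 64 voxels
after view 1 [y-axis, 10 of 16 cells solid] → remaining = 40
after view 2 [x-axis, 13 of 16 cells solid] → remaining = 30

voxel count = 30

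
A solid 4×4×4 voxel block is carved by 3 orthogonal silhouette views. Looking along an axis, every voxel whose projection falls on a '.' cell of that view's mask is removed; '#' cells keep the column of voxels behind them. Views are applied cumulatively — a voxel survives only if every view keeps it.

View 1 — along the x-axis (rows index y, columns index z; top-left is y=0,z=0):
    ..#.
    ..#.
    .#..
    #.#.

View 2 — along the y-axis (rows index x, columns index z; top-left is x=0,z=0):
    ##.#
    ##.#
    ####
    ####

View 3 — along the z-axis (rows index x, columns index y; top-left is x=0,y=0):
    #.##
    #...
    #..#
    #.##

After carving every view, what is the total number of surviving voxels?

start: 4×4×4 = 64 voxels
after view 1 [x-axis, 5 of 16 cells solid] → remaining = 20
after view 2 [y-axis, 14 of 16 cells solid] → remaining = 14
after view 3 [z-axis, 9 of 16 cells solid] → remaining = 9

remaining voxels: 9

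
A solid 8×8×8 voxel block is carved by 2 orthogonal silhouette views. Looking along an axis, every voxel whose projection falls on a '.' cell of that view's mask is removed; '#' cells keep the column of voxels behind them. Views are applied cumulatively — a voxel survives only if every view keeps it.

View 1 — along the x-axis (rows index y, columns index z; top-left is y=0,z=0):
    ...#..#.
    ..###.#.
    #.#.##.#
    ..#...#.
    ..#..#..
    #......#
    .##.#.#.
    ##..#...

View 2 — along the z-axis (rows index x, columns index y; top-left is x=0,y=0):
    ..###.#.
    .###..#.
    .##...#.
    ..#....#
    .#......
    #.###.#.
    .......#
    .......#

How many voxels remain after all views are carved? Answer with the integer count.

before carving: 512 voxels (8×8×8)
step 1: project along x, AND mask (24/64) → |grid| = 192
step 2: project along z, AND mask (21/64) → |grid| = 74

remaining voxels: 74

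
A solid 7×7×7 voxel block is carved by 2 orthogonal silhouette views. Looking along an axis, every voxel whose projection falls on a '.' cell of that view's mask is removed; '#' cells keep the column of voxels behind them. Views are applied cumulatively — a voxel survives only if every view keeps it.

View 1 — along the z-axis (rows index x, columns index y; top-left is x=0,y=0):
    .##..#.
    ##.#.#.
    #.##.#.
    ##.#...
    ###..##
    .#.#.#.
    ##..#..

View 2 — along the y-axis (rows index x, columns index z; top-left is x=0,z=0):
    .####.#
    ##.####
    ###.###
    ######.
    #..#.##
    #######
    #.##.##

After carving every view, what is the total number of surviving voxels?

full grid |V| = 343
carve view 1 (along z, XY-mask fill 25/49): 175 voxels remain
carve view 2 (along y, XZ-mask fill 39/49): 137 voxels remain

|visual hull| = 137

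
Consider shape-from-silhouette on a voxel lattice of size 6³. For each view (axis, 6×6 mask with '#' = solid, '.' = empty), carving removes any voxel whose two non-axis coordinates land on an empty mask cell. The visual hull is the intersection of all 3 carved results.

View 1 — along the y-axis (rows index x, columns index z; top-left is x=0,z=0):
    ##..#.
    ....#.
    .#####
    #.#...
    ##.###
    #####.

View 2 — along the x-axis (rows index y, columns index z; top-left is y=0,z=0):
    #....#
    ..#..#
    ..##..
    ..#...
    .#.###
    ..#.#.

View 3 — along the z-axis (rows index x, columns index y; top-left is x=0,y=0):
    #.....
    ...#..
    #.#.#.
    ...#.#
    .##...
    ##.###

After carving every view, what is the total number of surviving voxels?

initial block: 6^3 = 216
carve view 1 (along y, XZ-mask fill 21/36): 126 voxels remain
carve view 2 (along x, YZ-mask fill 13/36): 42 voxels remain
carve view 3 (along z, XY-mask fill 14/36): 20 voxels remain

remaining voxels: 20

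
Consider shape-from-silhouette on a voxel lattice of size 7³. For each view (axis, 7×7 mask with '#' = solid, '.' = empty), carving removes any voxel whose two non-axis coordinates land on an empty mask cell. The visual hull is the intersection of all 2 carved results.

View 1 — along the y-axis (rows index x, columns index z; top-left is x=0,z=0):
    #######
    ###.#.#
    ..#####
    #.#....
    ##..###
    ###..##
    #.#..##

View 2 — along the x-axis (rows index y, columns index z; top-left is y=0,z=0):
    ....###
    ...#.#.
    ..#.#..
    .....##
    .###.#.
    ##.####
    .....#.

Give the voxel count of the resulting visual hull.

initial block: 7^3 = 343
  1. axis=1 (XZ plane), |mask|=33  ⇒  voxels=231
  2. axis=0 (YZ plane), |mask|=20  ⇒  voxels=92

voxel count = 92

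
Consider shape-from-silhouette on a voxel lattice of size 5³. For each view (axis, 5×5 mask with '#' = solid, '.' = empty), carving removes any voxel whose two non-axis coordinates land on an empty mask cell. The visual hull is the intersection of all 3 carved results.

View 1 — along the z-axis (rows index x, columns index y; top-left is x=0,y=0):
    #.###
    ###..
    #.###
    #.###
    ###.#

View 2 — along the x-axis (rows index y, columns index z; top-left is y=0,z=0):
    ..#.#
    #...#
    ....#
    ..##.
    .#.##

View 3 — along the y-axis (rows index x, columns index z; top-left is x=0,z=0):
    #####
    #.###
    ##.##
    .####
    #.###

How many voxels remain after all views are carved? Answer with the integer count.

remaining voxels: 34

initial block: 5^3 = 125
V1 z: intersect with XY mask (19 set) -- 95 left
V2 x: intersect with YZ mask (10 set) -- 37 left
V3 y: intersect with XZ mask (21 set) -- 34 left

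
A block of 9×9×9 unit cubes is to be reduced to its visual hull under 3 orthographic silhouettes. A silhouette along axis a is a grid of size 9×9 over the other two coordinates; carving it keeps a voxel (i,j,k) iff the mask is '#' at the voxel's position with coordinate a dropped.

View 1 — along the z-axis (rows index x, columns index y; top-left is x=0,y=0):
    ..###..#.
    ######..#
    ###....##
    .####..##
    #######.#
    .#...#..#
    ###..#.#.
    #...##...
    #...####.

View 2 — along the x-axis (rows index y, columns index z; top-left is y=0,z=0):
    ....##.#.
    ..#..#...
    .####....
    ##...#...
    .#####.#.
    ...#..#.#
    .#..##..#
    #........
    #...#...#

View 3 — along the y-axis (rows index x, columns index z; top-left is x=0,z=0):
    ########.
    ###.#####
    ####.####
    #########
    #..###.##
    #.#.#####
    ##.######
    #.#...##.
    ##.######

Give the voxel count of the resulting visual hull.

initial block: 9^3 = 729
[1] z-view keeps 46 columns → grid now 414
[2] x-view keeps 29 columns → grid now 148
[3] y-view keeps 66 columns → grid now 122

|visual hull| = 122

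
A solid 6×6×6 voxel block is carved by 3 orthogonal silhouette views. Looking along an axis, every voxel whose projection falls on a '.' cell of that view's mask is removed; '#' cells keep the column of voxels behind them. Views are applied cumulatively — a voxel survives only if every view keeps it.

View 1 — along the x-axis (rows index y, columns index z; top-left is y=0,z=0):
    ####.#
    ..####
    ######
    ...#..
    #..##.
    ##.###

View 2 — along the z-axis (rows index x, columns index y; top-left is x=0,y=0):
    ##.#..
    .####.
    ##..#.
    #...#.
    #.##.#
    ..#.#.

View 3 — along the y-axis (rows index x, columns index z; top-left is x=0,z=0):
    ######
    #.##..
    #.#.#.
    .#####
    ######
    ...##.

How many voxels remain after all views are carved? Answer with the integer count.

51 voxels

start: 6×6×6 = 216 voxels
V1 x: intersect with YZ mask (24 set) -- 144 left
V2 z: intersect with XY mask (18 set) -- 70 left
V3 y: intersect with XZ mask (25 set) -- 51 left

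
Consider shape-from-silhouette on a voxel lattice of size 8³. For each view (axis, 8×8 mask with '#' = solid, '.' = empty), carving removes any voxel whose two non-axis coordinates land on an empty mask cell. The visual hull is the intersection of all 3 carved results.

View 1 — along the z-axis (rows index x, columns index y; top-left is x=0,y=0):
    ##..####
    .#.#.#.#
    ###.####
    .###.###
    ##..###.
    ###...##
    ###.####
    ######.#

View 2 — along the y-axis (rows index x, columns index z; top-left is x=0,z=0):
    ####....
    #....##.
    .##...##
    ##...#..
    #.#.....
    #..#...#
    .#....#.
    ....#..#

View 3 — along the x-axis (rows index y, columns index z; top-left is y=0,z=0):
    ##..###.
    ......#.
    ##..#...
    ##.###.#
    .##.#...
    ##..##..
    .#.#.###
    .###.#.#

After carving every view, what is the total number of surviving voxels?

67 voxels

initial block: 8^3 = 512
step 1: project along z, AND mask (47/64) → |grid| = 376
step 2: project along y, AND mask (23/64) → |grid| = 135
step 3: project along x, AND mask (32/64) → |grid| = 67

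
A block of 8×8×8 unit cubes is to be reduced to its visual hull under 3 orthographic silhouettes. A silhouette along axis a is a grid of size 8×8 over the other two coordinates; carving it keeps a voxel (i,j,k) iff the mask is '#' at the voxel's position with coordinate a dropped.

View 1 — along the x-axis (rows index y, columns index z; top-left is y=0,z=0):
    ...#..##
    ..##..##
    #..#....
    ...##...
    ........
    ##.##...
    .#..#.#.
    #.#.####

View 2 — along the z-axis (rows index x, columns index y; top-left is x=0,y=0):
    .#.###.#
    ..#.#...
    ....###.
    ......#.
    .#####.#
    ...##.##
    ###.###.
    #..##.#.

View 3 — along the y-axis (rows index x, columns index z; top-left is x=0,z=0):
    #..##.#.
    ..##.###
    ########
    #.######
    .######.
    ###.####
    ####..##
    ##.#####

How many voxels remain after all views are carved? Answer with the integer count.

voxel count = 65

before carving: 512 voxels (8×8×8)
  1. axis=0 (YZ plane), |mask|=24  ⇒  voxels=192
  2. axis=2 (XY plane), |mask|=31  ⇒  voxels=81
  3. axis=1 (XZ plane), |mask|=50  ⇒  voxels=65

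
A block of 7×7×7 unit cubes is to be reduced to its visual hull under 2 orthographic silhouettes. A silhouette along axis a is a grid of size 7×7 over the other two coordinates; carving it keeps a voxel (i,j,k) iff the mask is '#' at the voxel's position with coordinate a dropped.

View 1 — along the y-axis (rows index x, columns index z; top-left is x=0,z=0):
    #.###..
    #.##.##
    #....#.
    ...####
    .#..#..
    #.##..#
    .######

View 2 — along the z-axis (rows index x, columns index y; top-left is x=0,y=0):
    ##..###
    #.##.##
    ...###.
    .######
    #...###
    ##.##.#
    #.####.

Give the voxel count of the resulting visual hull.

133 voxels

before carving: 343 voxels (7×7×7)
step 1: project along y, AND mask (27/49) → |grid| = 189
step 2: project along z, AND mask (33/49) → |grid| = 133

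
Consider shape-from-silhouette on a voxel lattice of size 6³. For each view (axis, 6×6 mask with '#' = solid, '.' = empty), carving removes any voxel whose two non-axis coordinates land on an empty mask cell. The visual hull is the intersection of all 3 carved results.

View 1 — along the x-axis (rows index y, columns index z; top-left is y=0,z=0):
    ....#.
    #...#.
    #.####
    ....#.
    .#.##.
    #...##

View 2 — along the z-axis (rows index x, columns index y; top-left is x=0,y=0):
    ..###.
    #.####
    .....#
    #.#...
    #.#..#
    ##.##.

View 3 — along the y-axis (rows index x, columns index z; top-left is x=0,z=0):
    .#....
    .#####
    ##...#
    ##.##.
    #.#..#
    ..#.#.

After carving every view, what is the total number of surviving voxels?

initial block: 6^3 = 216
step 1: project along x, AND mask (15/36) → |grid| = 90
step 2: project along z, AND mask (18/36) → |grid| = 47
step 3: project along y, AND mask (18/36) → |grid| = 27

27 voxels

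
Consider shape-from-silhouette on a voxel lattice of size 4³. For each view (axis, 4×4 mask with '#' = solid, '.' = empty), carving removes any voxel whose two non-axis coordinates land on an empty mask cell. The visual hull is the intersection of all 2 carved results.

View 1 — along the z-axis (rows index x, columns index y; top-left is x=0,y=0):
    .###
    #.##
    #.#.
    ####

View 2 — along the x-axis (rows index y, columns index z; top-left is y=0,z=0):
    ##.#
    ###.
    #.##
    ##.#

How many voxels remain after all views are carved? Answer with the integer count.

|visual hull| = 36

full grid |V| = 64
V1 z: intersect with XY mask (12 set) -- 48 left
V2 x: intersect with YZ mask (12 set) -- 36 left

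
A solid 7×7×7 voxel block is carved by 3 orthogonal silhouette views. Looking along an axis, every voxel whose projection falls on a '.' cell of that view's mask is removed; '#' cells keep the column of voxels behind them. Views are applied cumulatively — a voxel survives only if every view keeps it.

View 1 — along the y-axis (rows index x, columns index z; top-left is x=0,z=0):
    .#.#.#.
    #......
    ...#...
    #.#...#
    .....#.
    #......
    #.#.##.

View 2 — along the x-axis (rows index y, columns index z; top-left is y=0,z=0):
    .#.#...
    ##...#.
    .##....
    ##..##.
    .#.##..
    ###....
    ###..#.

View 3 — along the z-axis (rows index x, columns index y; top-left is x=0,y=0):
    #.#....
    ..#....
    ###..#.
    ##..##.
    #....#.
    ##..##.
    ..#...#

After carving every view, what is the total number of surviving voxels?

before carving: 343 voxels (7×7×7)
  1. axis=1 (XZ plane), |mask|=14  ⇒  voxels=98
  2. axis=0 (YZ plane), |mask|=21  ⇒  voxels=44
  3. axis=2 (XY plane), |mask|=19  ⇒  voxels=13

13 voxels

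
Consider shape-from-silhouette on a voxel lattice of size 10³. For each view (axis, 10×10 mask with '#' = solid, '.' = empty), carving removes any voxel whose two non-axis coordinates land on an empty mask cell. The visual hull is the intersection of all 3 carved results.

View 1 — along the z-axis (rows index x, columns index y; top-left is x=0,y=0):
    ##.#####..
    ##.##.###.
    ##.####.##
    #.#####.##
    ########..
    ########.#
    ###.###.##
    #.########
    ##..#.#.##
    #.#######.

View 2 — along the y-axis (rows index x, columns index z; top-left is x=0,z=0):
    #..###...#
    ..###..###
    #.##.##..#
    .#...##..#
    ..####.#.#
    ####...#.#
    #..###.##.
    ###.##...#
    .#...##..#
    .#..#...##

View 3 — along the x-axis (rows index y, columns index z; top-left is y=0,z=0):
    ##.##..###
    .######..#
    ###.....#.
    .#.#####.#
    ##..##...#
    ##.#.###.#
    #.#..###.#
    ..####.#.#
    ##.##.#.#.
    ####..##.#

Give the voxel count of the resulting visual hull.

|visual hull| = 277

before carving: 1000 voxels (10×10×10)
after view 1 [z-axis, 78 of 100 cells solid] → remaining = 780
after view 2 [y-axis, 53 of 100 cells solid] → remaining = 417
after view 3 [x-axis, 62 of 100 cells solid] → remaining = 277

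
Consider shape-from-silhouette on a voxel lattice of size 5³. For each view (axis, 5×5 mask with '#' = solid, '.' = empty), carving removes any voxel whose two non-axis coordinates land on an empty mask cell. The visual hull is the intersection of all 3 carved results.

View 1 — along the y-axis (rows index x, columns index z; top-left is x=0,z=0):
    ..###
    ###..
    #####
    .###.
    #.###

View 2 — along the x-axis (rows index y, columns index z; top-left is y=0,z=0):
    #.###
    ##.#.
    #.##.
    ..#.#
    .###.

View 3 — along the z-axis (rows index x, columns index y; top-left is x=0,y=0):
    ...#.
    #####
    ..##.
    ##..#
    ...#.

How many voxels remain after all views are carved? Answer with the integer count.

remaining voxels: 25

initial block: 5^3 = 125
V1 y: intersect with XZ mask (18 set) -- 90 left
V2 x: intersect with YZ mask (15 set) -- 57 left
V3 z: intersect with XY mask (12 set) -- 25 left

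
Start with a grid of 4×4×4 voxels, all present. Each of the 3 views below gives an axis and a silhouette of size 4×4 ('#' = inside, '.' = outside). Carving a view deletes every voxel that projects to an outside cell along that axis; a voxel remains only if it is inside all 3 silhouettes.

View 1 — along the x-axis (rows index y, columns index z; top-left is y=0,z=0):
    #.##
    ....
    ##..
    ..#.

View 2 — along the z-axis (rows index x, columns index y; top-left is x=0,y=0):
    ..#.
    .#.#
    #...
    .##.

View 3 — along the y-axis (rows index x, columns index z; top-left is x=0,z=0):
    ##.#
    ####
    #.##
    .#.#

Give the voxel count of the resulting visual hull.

|visual hull| = 7

full grid |V| = 64
[1] x-view keeps 6 columns → grid now 24
[2] z-view keeps 6 columns → grid now 8
[3] y-view keeps 12 columns → grid now 7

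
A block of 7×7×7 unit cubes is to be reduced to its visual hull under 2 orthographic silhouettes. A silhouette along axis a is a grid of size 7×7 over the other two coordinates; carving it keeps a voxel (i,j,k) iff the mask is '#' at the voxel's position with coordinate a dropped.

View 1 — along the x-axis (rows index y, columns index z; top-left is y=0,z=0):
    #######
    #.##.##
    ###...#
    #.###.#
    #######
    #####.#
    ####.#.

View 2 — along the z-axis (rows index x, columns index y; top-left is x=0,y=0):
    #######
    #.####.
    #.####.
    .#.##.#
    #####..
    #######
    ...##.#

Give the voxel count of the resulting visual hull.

full grid |V| = 343
[1] x-view keeps 39 columns → grid now 273
[2] z-view keeps 36 columns → grid now 203

|visual hull| = 203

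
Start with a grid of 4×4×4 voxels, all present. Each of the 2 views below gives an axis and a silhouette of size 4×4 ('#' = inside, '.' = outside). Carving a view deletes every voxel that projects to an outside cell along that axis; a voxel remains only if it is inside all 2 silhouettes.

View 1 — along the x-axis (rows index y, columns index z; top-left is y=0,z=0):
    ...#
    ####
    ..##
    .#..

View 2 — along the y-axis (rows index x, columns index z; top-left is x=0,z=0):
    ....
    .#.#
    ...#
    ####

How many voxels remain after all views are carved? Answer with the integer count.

start: 4×4×4 = 64 voxels
[1] x-view keeps 8 columns → grid now 32
[2] y-view keeps 7 columns → grid now 16

16 voxels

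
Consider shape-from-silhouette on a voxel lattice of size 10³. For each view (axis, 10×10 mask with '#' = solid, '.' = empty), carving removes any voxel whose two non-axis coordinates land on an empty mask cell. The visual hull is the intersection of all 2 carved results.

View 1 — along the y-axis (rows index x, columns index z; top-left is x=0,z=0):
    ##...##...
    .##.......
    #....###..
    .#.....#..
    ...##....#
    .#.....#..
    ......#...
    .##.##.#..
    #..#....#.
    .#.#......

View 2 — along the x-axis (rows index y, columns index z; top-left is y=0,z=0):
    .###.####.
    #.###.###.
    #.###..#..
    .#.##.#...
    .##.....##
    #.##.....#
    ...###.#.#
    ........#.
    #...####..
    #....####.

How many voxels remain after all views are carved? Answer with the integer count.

start: 10×10×10 = 1000 voxels
after view 1 [y-axis, 28 of 100 cells solid] → remaining = 280
after view 2 [x-axis, 47 of 100 cells solid] → remaining = 130

|visual hull| = 130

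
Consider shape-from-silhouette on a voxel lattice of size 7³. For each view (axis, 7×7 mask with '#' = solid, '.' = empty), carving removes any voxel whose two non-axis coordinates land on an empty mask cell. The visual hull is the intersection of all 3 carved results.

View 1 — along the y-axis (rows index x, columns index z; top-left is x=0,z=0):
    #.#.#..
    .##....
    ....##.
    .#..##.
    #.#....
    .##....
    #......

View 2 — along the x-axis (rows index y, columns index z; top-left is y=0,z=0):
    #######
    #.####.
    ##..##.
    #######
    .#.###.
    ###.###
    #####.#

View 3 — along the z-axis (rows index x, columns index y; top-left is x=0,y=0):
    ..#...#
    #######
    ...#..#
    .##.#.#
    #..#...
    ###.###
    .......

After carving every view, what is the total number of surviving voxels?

remaining voxels: 42

start: 7×7×7 = 343 voxels
carve view 1 (along y, XZ-mask fill 15/49): 105 voxels remain
carve view 2 (along x, YZ-mask fill 39/49): 89 voxels remain
carve view 3 (along z, XY-mask fill 23/49): 42 voxels remain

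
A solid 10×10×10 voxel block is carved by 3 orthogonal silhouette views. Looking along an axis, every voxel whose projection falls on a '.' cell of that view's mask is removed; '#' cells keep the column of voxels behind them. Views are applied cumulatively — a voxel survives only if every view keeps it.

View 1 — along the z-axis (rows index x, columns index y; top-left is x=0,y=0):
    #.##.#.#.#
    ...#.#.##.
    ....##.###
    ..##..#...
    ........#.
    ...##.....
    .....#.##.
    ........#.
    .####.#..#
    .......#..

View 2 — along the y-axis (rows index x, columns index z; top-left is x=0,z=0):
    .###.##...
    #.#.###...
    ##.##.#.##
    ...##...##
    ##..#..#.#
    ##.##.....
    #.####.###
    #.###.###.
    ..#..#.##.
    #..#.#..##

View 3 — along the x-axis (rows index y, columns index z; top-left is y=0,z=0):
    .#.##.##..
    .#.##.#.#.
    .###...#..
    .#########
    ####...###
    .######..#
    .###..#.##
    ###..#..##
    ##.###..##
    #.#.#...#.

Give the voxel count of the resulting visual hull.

initial block: 10^3 = 1000
step 1: project along z, AND mask (32/100) → |grid| = 320
step 2: project along y, AND mask (54/100) → |grid| = 170
step 3: project along x, AND mask (60/100) → |grid| = 113

remaining voxels: 113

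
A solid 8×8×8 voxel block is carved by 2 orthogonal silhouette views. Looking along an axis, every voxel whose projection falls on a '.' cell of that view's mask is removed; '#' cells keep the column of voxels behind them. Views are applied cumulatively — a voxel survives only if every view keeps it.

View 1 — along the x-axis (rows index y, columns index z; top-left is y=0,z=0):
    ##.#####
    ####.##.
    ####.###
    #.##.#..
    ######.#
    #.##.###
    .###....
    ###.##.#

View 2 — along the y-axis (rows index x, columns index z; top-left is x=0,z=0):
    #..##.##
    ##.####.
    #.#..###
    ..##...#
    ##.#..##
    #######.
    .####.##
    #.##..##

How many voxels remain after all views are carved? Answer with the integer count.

initial block: 8^3 = 512
carve view 1 (along x, YZ-mask fill 46/64): 368 voxels remain
carve view 2 (along y, XZ-mask fill 42/64): 241 voxels remain

voxel count = 241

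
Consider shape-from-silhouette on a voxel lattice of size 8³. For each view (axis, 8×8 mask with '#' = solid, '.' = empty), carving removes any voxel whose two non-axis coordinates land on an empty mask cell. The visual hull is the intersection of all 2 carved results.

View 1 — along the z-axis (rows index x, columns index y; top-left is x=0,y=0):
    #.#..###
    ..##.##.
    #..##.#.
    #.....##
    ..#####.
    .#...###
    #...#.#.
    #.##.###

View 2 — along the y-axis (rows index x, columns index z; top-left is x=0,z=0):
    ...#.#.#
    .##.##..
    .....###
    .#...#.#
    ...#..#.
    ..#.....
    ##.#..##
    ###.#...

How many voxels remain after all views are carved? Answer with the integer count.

105 voxels

full grid |V| = 512
V1 z: intersect with XY mask (34 set) -- 272 left
V2 y: intersect with XZ mask (25 set) -- 105 left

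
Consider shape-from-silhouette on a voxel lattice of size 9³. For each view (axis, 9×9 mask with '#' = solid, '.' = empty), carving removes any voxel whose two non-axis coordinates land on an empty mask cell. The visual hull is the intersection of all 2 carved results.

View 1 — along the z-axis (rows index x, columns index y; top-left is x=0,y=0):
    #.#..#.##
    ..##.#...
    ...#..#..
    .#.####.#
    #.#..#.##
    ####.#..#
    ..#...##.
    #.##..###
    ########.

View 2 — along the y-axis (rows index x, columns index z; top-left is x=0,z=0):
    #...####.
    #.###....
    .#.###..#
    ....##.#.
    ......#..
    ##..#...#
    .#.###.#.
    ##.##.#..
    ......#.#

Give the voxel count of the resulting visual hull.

155 voxels

initial block: 9^3 = 729
after view 1 [z-axis, 44 of 81 cells solid] → remaining = 396
after view 2 [y-axis, 34 of 81 cells solid] → remaining = 155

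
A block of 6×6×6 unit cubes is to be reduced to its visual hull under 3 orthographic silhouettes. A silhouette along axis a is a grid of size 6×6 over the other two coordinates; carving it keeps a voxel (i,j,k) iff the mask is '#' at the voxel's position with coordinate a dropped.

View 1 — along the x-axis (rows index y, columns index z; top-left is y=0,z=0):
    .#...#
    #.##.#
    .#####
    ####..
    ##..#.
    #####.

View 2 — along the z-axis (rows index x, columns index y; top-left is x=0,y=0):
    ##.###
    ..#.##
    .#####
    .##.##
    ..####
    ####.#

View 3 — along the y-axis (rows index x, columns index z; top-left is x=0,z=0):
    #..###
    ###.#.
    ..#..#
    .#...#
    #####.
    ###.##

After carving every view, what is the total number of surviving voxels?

remaining voxels: 64

initial block: 6^3 = 216
V1 x: intersect with YZ mask (23 set) -- 138 left
V2 z: intersect with XY mask (26 set) -- 106 left
V3 y: intersect with XZ mask (22 set) -- 64 left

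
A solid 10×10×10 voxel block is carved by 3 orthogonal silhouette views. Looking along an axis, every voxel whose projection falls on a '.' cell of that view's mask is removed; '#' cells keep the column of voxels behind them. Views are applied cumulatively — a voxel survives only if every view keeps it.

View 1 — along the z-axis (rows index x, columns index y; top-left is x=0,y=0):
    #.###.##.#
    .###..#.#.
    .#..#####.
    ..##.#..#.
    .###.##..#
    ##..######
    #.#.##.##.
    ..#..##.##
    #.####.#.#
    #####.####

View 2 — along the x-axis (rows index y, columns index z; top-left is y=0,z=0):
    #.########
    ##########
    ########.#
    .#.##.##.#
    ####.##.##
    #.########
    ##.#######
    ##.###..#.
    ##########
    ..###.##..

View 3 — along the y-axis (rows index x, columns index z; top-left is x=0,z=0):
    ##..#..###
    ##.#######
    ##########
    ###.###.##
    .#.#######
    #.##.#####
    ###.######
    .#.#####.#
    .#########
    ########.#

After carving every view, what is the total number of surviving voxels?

initial block: 10^3 = 1000
V1 z: intersect with XY mask (63 set) -- 630 left
V2 x: intersect with YZ mask (81 set) -- 513 left
V3 y: intersect with XZ mask (83 set) -- 432 left

voxel count = 432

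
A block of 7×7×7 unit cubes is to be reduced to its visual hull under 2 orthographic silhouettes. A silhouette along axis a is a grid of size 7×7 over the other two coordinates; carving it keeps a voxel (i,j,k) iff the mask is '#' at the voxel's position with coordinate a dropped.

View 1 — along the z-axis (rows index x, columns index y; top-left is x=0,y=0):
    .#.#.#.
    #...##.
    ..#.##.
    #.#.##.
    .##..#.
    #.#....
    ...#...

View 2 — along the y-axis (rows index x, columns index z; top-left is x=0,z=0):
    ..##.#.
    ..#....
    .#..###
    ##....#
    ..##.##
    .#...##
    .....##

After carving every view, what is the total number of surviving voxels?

remaining voxels: 56

full grid |V| = 343
[1] z-view keeps 19 columns → grid now 133
[2] y-view keeps 20 columns → grid now 56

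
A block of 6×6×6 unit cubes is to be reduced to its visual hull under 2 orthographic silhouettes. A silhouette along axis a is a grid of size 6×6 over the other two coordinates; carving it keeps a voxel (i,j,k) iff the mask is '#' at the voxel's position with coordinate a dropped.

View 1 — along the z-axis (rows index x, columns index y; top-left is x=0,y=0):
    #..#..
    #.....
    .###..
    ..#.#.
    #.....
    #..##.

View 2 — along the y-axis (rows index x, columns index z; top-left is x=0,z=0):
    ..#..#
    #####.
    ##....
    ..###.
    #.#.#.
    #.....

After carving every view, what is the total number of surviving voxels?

before carving: 216 voxels (6×6×6)
[1] z-view keeps 12 columns → grid now 72
[2] y-view keeps 16 columns → grid now 27

remaining voxels: 27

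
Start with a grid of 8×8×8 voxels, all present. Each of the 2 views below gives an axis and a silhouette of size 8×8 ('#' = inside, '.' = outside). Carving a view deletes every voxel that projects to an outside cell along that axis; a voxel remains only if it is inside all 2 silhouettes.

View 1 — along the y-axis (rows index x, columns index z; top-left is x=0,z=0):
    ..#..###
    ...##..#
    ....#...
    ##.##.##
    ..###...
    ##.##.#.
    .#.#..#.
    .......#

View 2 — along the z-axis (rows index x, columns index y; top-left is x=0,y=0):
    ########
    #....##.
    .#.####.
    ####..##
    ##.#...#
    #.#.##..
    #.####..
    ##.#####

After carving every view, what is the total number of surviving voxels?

|visual hull| = 136

start: 8×8×8 = 512 voxels
V1 y: intersect with XZ mask (26 set) -- 208 left
V2 z: intersect with XY mask (42 set) -- 136 left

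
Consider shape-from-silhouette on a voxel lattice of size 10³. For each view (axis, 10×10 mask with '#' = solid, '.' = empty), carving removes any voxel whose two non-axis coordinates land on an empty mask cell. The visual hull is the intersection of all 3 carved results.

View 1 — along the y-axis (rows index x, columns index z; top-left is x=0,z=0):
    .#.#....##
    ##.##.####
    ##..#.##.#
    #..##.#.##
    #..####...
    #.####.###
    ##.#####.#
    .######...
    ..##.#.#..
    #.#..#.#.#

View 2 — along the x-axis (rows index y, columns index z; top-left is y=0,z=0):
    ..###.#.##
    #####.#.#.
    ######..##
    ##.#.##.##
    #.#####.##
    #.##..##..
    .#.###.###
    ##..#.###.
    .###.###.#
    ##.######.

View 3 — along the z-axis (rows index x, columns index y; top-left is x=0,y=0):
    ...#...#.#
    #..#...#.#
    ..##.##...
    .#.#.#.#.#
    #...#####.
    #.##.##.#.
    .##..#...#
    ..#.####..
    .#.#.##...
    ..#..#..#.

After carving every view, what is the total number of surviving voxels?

full grid |V| = 1000
  1. axis=1 (XZ plane), |mask|=60  ⇒  voxels=600
  2. axis=0 (YZ plane), |mask|=69  ⇒  voxels=417
  3. axis=2 (XY plane), |mask|=44  ⇒  voxels=185

|visual hull| = 185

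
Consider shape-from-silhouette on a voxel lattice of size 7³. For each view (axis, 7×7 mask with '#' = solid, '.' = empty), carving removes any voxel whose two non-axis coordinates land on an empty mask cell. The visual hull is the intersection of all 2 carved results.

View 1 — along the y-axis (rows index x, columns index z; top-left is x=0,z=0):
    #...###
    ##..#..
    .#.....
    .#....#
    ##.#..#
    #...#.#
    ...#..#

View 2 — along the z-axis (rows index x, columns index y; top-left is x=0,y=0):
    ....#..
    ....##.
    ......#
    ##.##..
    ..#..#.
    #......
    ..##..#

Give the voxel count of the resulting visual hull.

before carving: 343 voxels (7×7×7)
step 1: project along y, AND mask (19/49) → |grid| = 133
step 2: project along z, AND mask (14/49) → |grid| = 36

|visual hull| = 36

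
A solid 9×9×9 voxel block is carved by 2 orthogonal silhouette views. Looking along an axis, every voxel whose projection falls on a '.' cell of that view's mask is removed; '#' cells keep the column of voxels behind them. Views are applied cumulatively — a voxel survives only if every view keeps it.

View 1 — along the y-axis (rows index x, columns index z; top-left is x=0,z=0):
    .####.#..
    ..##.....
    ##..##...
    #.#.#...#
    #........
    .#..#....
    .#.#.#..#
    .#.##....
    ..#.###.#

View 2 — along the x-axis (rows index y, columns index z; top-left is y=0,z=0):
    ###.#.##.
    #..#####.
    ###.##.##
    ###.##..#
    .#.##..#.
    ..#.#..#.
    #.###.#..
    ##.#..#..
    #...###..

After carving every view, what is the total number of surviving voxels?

initial block: 9^3 = 729
carve view 1 (along y, XZ-mask fill 30/81): 270 voxels remain
carve view 2 (along x, YZ-mask fill 45/81): 158 voxels remain

158 voxels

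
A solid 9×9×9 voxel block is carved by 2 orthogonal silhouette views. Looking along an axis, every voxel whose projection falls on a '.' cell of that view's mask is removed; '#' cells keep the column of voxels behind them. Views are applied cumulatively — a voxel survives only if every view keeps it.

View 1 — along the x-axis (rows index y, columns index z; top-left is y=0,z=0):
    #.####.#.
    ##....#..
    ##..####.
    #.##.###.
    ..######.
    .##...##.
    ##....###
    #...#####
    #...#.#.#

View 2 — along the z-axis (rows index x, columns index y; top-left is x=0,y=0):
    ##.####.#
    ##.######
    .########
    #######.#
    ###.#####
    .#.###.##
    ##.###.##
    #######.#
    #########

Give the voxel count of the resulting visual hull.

remaining voxels: 344

full grid |V| = 729
step 1: project along x, AND mask (46/81) → |grid| = 414
step 2: project along z, AND mask (69/81) → |grid| = 344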